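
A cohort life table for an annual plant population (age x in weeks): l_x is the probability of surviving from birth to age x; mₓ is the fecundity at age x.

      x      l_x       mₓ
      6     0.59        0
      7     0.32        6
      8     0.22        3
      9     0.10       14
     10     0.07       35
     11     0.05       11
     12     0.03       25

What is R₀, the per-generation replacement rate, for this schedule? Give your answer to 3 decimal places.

7.730

R₀ = Σ l_x mₓ:
  age 6: 0.59 × 0 = 0.0000
  age 7: 0.32 × 6 = 1.9200
  age 8: 0.22 × 3 = 0.6600
  age 9: 0.10 × 14 = 1.4000
  age 10: 0.07 × 35 = 2.4500
  age 11: 0.05 × 11 = 0.5500
  age 12: 0.03 × 25 = 0.7500
R₀ = 0.0000 + 1.9200 + 0.6600 + 1.4000 + 2.4500 + 0.5500 + 0.7500 = 7.7300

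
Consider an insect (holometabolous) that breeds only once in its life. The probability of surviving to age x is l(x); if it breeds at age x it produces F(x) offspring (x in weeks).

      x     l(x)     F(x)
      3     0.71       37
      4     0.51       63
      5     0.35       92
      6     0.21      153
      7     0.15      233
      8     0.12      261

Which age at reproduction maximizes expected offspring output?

7

Expected offspring if breeding at age x = l(x) × F(x):
  age 3: 0.71 × 37 = 26.270
  age 4: 0.51 × 63 = 32.130
  age 5: 0.35 × 92 = 32.200
  age 6: 0.21 × 153 = 32.130
  age 7: 0.15 × 233 = 34.950
  age 8: 0.12 × 261 = 31.320
Maximum at age 7 (34.950).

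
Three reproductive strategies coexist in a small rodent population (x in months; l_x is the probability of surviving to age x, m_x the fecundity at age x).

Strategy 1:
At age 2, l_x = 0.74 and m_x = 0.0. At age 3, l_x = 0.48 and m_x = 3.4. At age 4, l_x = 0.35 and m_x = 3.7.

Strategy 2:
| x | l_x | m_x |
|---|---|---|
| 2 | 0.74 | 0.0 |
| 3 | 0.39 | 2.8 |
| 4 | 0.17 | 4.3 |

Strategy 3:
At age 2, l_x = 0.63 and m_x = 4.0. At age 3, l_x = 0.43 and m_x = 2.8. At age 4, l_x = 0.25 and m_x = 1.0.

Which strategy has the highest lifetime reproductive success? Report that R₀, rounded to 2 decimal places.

3.97

Strategy 1: R₀ = 0.74×0.0 + 0.48×3.4 + 0.35×3.7 = 2.9270
Strategy 2: R₀ = 0.74×0.0 + 0.39×2.8 + 0.17×4.3 = 1.8230
Strategy 3: R₀ = 0.63×4.0 + 0.43×2.8 + 0.25×1.0 = 3.9740
Highest R₀: strategy 3 with 3.9740.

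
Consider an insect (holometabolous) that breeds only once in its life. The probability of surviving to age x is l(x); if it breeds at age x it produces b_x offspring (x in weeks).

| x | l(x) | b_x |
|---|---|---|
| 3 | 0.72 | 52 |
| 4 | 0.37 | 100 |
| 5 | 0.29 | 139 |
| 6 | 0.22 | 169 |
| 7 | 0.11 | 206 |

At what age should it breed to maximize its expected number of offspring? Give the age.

5

Expected offspring if breeding at age x = l(x) × b_x:
  age 3: 0.72 × 52 = 37.440
  age 4: 0.37 × 100 = 37.000
  age 5: 0.29 × 139 = 40.310
  age 6: 0.22 × 169 = 37.180
  age 7: 0.11 × 206 = 22.660
Maximum at age 5 (40.310).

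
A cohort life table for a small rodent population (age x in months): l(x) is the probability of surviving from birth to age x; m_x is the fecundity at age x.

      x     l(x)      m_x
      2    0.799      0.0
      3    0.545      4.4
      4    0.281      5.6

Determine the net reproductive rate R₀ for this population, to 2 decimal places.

R₀ = Σ l(x) m_x:
  age 2: 0.799 × 0.0 = 0.0000
  age 3: 0.545 × 4.4 = 2.3980
  age 4: 0.281 × 5.6 = 1.5736
R₀ = 0.0000 + 2.3980 + 1.5736 = 3.9716

3.97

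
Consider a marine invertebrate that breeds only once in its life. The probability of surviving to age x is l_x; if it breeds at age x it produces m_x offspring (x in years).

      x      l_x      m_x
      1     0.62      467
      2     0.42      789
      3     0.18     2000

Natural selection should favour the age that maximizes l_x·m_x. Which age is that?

3

Expected offspring if breeding at age x = l_x × m_x:
  age 1: 0.62 × 467 = 289.540
  age 2: 0.42 × 789 = 331.380
  age 3: 0.18 × 2000 = 360.000
Maximum at age 3 (360.000).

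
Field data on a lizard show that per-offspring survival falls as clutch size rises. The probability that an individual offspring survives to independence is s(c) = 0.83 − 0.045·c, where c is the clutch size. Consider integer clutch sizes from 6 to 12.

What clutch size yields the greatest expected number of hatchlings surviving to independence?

9

Expected hatchlings surviving to independence = c × s(c):
  c=6: 6 × 0.560 = 3.360
  c=7: 7 × 0.515 = 3.605
  c=8: 8 × 0.470 = 3.760
  c=9: 9 × 0.425 = 3.825
  c=10: 10 × 0.380 = 3.800
  c=11: 11 × 0.335 = 3.685
  c=12: 12 × 0.290 = 3.480
Maximum at c = 9 (3.825 hatchlings surviving to independence).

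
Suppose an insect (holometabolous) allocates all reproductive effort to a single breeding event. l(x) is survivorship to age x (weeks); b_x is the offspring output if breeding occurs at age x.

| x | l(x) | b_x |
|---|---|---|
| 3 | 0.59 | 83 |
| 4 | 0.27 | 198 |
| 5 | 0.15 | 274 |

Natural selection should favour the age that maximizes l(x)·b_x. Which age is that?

Expected offspring if breeding at age x = l(x) × b_x:
  age 3: 0.59 × 83 = 48.970
  age 4: 0.27 × 198 = 53.460
  age 5: 0.15 × 274 = 41.100
Maximum at age 4 (53.460).

4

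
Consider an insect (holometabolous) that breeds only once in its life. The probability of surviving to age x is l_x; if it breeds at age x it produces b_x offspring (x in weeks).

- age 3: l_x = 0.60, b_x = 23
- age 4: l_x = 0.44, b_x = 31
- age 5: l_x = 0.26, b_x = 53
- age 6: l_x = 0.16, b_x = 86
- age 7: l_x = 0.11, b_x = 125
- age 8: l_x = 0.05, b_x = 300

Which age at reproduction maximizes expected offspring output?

8

Expected offspring if breeding at age x = l_x × b_x:
  age 3: 0.60 × 23 = 13.800
  age 4: 0.44 × 31 = 13.640
  age 5: 0.26 × 53 = 13.780
  age 6: 0.16 × 86 = 13.760
  age 7: 0.11 × 125 = 13.750
  age 8: 0.05 × 300 = 15.000
Maximum at age 8 (15.000).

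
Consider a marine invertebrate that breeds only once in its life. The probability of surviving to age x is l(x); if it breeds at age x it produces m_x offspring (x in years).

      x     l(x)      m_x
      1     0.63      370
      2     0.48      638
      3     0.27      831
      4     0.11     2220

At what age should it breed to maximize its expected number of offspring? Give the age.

2

Expected offspring if breeding at age x = l(x) × m_x:
  age 1: 0.63 × 370 = 233.100
  age 2: 0.48 × 638 = 306.240
  age 3: 0.27 × 831 = 224.370
  age 4: 0.11 × 2220 = 244.200
Maximum at age 2 (306.240).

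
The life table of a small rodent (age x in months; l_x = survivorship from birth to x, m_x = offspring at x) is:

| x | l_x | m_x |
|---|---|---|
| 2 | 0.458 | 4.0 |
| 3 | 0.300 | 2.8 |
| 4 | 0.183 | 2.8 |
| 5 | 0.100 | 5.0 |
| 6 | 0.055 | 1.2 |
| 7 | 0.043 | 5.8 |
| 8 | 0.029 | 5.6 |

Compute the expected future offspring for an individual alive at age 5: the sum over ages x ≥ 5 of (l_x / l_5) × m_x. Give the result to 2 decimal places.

9.78

l_5 = 0.100. Conditional survival from age 5 to x is l_x / l_5.
  x=5: (0.100/0.100) × 5.0 = 5.0000
  x=6: (0.055/0.100) × 1.2 = 0.6600
  x=7: (0.043/0.100) × 5.8 = 2.4940
  x=8: (0.029/0.100) × 5.6 = 1.6240
Sum = 5.0000 + 0.6600 + 2.4940 + 1.6240 = 9.7780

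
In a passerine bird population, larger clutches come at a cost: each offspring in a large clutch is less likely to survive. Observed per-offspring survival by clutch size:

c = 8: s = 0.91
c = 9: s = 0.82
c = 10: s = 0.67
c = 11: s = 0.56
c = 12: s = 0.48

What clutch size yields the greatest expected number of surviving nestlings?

Expected surviving nestlings = c × s(c):
  c=8: 8 × 0.91 = 7.280
  c=9: 9 × 0.82 = 7.380
  c=10: 10 × 0.67 = 6.700
  c=11: 11 × 0.56 = 6.160
  c=12: 12 × 0.48 = 5.760
Maximum at c = 9 (7.380 surviving nestlings).

9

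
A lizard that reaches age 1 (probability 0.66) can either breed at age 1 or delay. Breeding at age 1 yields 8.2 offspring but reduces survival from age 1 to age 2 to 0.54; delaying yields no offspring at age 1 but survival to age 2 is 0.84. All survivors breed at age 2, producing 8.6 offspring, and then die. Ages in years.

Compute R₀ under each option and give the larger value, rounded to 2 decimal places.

breed at age 1: R₀ = 0.66 × (8.2 + 0.54 × 8.6) = 0.66 × 12.8440 = 8.4770
delay to age 2: R₀ = 0.66 × (0.84 × 8.6) = 0.66 × 7.2240 = 4.7678
Higher: breed at age 1 (8.4770).

8.48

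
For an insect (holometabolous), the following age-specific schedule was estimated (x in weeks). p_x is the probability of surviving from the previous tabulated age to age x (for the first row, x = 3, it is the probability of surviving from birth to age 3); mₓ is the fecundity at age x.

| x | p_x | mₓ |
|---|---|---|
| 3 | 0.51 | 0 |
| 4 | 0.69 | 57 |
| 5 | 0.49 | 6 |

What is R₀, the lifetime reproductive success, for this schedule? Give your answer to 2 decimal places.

21.09

Survivorship from birth: l_x = p_3·p_4·…·p_x.
  l_3 = 0.51000
  l_4 = 0.35190
  l_5 = 0.17243
R₀ = Σ l_x mₓ:
  age 3: 0.51000 × 0 = 0.0000
  age 4: 0.35190 × 57 = 20.0583
  age 5: 0.17243 × 6 = 1.0346
R₀ = 0.0000 + 20.0583 + 1.0346 = 21.0929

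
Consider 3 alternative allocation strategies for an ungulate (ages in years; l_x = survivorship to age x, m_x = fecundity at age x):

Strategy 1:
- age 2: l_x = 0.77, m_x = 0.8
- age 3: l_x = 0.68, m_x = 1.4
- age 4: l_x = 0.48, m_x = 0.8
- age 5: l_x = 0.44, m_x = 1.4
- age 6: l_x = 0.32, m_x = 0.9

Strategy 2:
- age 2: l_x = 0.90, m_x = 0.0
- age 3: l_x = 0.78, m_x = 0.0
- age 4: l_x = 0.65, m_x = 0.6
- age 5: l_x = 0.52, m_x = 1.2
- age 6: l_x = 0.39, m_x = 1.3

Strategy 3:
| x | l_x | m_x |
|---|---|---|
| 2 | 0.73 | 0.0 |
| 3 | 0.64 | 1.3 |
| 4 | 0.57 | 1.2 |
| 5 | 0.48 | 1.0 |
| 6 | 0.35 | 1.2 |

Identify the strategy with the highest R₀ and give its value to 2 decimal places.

Strategy 1: R₀ = 0.77×0.8 + 0.68×1.4 + 0.48×0.8 + 0.44×1.4 + 0.32×0.9 = 2.8560
Strategy 2: R₀ = 0.90×0.0 + 0.78×0.0 + 0.65×0.6 + 0.52×1.2 + 0.39×1.3 = 1.5210
Strategy 3: R₀ = 0.73×0.0 + 0.64×1.3 + 0.57×1.2 + 0.48×1.0 + 0.35×1.2 = 2.4160
Highest R₀: strategy 1 with 2.8560.

2.86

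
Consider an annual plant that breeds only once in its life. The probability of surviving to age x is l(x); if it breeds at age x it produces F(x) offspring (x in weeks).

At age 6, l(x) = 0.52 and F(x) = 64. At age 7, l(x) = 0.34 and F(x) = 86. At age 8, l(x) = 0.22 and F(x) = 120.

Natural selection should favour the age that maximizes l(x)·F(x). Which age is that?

6

Expected offspring if breeding at age x = l(x) × F(x):
  age 6: 0.52 × 64 = 33.280
  age 7: 0.34 × 86 = 29.240
  age 8: 0.22 × 120 = 26.400
Maximum at age 6 (33.280).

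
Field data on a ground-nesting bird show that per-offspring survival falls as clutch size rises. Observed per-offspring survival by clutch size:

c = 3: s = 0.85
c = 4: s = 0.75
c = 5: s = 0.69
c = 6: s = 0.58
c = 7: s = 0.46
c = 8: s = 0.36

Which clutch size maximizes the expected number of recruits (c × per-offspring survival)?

Expected recruits = c × s(c):
  c=3: 3 × 0.85 = 2.550
  c=4: 4 × 0.75 = 3.000
  c=5: 5 × 0.69 = 3.450
  c=6: 6 × 0.58 = 3.480
  c=7: 7 × 0.46 = 3.220
  c=8: 8 × 0.36 = 2.880
Maximum at c = 6 (3.480 recruits).

6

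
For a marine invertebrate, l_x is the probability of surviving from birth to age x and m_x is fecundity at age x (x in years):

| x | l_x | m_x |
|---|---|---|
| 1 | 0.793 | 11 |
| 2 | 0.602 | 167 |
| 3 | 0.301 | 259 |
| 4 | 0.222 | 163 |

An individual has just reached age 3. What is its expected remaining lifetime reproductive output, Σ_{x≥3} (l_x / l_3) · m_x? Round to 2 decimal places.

379.22

l_3 = 0.301. Conditional survival from age 3 to x is l_x / l_3.
  x=3: (0.301/0.301) × 259 = 259.0000
  x=4: (0.222/0.301) × 163 = 120.2193
Sum = 259.0000 + 120.2193 = 379.2193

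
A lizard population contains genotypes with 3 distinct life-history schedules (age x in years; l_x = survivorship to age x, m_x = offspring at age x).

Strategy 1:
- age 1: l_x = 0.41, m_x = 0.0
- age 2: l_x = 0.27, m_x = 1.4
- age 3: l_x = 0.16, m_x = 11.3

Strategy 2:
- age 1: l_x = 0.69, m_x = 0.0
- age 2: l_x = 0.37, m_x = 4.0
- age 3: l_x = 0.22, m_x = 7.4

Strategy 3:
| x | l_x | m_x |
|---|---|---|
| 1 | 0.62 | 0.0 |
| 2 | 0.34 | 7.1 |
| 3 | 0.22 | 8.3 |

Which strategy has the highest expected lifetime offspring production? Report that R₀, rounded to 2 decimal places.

4.24

Strategy 1: R₀ = 0.41×0.0 + 0.27×1.4 + 0.16×11.3 = 2.1860
Strategy 2: R₀ = 0.69×0.0 + 0.37×4.0 + 0.22×7.4 = 3.1080
Strategy 3: R₀ = 0.62×0.0 + 0.34×7.1 + 0.22×8.3 = 4.2400
Highest R₀: strategy 3 with 4.2400.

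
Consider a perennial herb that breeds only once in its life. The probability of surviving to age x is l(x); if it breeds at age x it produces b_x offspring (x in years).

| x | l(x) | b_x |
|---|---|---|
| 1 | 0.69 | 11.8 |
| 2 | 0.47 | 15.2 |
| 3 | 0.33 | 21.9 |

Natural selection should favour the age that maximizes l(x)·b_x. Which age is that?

Expected offspring if breeding at age x = l(x) × b_x:
  age 1: 0.69 × 11.8 = 8.142
  age 2: 0.47 × 15.2 = 7.144
  age 3: 0.33 × 21.9 = 7.227
Maximum at age 1 (8.142).

1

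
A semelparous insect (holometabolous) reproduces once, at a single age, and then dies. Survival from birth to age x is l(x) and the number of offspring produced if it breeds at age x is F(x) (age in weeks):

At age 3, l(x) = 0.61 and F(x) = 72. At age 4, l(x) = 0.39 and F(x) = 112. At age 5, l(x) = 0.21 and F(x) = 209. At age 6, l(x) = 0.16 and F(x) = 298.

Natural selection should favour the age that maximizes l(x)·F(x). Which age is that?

Expected offspring if breeding at age x = l(x) × F(x):
  age 3: 0.61 × 72 = 43.920
  age 4: 0.39 × 112 = 43.680
  age 5: 0.21 × 209 = 43.890
  age 6: 0.16 × 298 = 47.680
Maximum at age 6 (47.680).

6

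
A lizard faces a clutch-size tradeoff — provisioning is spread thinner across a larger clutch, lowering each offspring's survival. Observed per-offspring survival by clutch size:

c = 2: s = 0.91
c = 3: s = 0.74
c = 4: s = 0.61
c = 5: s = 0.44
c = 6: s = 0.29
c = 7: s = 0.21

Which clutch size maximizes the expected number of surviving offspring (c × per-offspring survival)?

Expected surviving offspring = c × s(c):
  c=2: 2 × 0.91 = 1.820
  c=3: 3 × 0.74 = 2.220
  c=4: 4 × 0.61 = 2.440
  c=5: 5 × 0.44 = 2.200
  c=6: 6 × 0.29 = 1.740
  c=7: 7 × 0.21 = 1.470
Maximum at c = 4 (2.440 surviving offspring).

4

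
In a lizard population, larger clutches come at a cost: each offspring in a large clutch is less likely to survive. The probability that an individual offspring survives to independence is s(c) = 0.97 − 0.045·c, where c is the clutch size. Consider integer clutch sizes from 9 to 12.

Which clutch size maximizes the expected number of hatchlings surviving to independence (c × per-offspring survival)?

11

Expected hatchlings surviving to independence = c × s(c):
  c=9: 9 × 0.565 = 5.085
  c=10: 10 × 0.520 = 5.200
  c=11: 11 × 0.475 = 5.225
  c=12: 12 × 0.430 = 5.160
Maximum at c = 11 (5.225 hatchlings surviving to independence).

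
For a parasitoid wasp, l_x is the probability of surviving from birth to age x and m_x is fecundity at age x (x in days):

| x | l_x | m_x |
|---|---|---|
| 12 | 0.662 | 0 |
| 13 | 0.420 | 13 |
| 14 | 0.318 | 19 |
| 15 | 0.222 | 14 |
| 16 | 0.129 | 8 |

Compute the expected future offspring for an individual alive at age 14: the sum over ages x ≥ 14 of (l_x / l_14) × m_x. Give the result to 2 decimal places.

32.02

l_14 = 0.318. Conditional survival from age 14 to x is l_x / l_14.
  x=14: (0.318/0.318) × 19 = 19.0000
  x=15: (0.222/0.318) × 14 = 9.7736
  x=16: (0.129/0.318) × 8 = 3.2453
Sum = 19.0000 + 9.7736 + 3.2453 = 32.0189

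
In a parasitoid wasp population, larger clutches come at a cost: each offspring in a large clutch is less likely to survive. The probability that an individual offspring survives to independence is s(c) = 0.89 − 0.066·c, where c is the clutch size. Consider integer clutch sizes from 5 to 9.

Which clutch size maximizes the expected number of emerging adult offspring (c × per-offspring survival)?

7

Expected emerging adult offspring = c × s(c):
  c=5: 5 × 0.560 = 2.800
  c=6: 6 × 0.494 = 2.964
  c=7: 7 × 0.428 = 2.996
  c=8: 8 × 0.362 = 2.896
  c=9: 9 × 0.296 = 2.664
Maximum at c = 7 (2.996 emerging adult offspring).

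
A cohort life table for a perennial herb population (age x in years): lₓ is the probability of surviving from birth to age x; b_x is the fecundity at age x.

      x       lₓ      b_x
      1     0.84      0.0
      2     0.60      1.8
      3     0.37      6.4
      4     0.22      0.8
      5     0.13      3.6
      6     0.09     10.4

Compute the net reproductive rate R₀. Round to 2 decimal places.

5.03

R₀ = Σ lₓ b_x:
  age 1: 0.84 × 0.0 = 0.0000
  age 2: 0.60 × 1.8 = 1.0800
  age 3: 0.37 × 6.4 = 2.3680
  age 4: 0.22 × 0.8 = 0.1760
  age 5: 0.13 × 3.6 = 0.4680
  age 6: 0.09 × 10.4 = 0.9360
R₀ = 0.0000 + 1.0800 + 2.3680 + 0.1760 + 0.4680 + 0.9360 = 5.0280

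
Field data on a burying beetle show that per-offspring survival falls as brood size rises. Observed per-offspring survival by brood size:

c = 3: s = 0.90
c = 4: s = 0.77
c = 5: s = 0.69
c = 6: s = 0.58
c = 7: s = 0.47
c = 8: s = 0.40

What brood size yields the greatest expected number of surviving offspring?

Expected surviving offspring = c × s(c):
  c=3: 3 × 0.90 = 2.700
  c=4: 4 × 0.77 = 3.080
  c=5: 5 × 0.69 = 3.450
  c=6: 6 × 0.58 = 3.480
  c=7: 7 × 0.47 = 3.290
  c=8: 8 × 0.40 = 3.200
Maximum at c = 6 (3.480 surviving offspring).

6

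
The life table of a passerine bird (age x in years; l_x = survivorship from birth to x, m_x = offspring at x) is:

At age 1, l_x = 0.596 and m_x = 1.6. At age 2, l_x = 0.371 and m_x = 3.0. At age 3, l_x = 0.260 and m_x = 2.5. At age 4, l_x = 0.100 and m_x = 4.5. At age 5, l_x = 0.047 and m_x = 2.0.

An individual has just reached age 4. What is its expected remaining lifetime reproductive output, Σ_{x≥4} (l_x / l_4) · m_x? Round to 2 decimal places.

l_4 = 0.100. Conditional survival from age 4 to x is l_x / l_4.
  x=4: (0.100/0.100) × 4.5 = 4.5000
  x=5: (0.047/0.100) × 2.0 = 0.9400
Sum = 4.5000 + 0.9400 = 5.4400

5.44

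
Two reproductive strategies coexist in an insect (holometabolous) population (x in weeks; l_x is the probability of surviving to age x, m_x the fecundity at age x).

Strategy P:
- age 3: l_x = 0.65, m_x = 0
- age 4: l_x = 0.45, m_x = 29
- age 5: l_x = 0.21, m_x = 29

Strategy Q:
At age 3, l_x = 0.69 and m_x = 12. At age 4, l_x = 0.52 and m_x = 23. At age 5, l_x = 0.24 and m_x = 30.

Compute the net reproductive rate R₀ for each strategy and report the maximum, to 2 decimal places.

27.44

Strategy P: R₀ = 0.65×0 + 0.45×29 + 0.21×29 = 19.1400
Strategy Q: R₀ = 0.69×12 + 0.52×23 + 0.24×30 = 27.4400
Highest R₀: strategy Q with 27.4400.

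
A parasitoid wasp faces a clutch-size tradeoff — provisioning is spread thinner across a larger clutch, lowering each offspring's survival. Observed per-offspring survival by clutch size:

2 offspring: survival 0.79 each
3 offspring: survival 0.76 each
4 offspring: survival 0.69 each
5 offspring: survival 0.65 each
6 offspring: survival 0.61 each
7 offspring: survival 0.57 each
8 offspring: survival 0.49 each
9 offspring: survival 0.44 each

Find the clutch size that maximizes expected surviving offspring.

7

Expected surviving offspring = c × s(c):
  c=2: 2 × 0.79 = 1.580
  c=3: 3 × 0.76 = 2.280
  c=4: 4 × 0.69 = 2.760
  c=5: 5 × 0.65 = 3.250
  c=6: 6 × 0.61 = 3.660
  c=7: 7 × 0.57 = 3.990
  c=8: 8 × 0.49 = 3.920
  c=9: 9 × 0.44 = 3.960
Maximum at c = 7 (3.990 surviving offspring).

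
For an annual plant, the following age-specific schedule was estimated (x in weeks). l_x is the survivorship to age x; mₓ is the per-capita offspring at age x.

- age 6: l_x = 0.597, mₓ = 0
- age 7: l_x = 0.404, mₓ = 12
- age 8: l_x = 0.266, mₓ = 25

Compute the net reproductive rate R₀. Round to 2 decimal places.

R₀ = Σ l_x mₓ:
  age 6: 0.597 × 0 = 0.0000
  age 7: 0.404 × 12 = 4.8480
  age 8: 0.266 × 25 = 6.6500
R₀ = 0.0000 + 4.8480 + 6.6500 = 11.4980

11.50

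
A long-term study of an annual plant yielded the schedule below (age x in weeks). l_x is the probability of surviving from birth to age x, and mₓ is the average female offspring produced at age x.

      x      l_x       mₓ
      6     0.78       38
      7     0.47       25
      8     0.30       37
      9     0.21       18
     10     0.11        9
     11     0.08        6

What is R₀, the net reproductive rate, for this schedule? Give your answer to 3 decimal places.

57.740

R₀ = Σ l_x mₓ:
  age 6: 0.78 × 38 = 29.6400
  age 7: 0.47 × 25 = 11.7500
  age 8: 0.30 × 37 = 11.1000
  age 9: 0.21 × 18 = 3.7800
  age 10: 0.11 × 9 = 0.9900
  age 11: 0.08 × 6 = 0.4800
R₀ = 29.6400 + 11.7500 + 11.1000 + 3.7800 + 0.9900 + 0.4800 = 57.7400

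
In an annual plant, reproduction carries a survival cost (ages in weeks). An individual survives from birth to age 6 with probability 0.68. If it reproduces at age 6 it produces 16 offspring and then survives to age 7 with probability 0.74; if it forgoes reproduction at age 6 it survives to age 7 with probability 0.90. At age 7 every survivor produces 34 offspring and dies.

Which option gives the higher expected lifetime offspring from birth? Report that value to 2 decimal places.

27.99

breed at age 6: R₀ = 0.68 × (16 + 0.74 × 34) = 0.68 × 41.1600 = 27.9888
delay to age 7: R₀ = 0.68 × (0.90 × 34) = 0.68 × 30.6000 = 20.8080
Higher: breed at age 6 (27.9888).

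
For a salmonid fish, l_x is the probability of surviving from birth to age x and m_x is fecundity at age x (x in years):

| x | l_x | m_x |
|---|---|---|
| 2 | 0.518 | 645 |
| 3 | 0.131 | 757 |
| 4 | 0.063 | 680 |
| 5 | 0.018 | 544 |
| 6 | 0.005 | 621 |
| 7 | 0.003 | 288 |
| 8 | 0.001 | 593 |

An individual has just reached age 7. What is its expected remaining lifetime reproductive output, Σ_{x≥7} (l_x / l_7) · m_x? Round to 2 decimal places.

485.67

l_7 = 0.003. Conditional survival from age 7 to x is l_x / l_7.
  x=7: (0.003/0.003) × 288 = 288.0000
  x=8: (0.001/0.003) × 593 = 197.6667
Sum = 288.0000 + 197.6667 = 485.6667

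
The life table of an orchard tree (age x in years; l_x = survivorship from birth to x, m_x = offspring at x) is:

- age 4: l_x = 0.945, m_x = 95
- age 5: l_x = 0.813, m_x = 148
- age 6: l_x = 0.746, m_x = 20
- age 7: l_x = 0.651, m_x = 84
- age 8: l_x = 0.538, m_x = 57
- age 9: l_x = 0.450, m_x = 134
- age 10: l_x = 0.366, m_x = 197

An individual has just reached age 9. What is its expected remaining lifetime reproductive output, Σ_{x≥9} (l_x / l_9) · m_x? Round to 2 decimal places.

l_9 = 0.450. Conditional survival from age 9 to x is l_x / l_9.
  x=9: (0.450/0.450) × 134 = 134.0000
  x=10: (0.366/0.450) × 197 = 160.2267
Sum = 134.0000 + 160.2267 = 294.2267

294.23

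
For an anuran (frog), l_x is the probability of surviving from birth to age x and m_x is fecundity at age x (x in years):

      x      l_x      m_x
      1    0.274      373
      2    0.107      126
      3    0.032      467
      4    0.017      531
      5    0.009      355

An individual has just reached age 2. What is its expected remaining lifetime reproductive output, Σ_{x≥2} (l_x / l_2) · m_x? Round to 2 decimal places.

l_2 = 0.107. Conditional survival from age 2 to x is l_x / l_2.
  x=2: (0.107/0.107) × 126 = 126.0000
  x=3: (0.032/0.107) × 467 = 139.6636
  x=4: (0.017/0.107) × 531 = 84.3645
  x=5: (0.009/0.107) × 355 = 29.8598
Sum = 126.0000 + 139.6636 + 84.3645 + 29.8598 = 379.8879

379.89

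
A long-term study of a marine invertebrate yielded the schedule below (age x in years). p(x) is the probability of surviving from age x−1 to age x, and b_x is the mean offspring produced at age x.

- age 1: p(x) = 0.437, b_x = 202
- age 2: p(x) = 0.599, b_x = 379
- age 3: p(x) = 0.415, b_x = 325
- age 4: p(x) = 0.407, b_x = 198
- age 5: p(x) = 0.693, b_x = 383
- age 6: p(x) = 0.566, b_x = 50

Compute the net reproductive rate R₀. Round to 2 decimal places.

Survivorship from birth: l_x = p_1·p_2·…·p_x.
  l_1 = 0.43700
  l_2 = 0.26176
  l_3 = 0.10863
  l_4 = 0.04421
  l_5 = 0.03064
  l_6 = 0.01734
R₀ = Σ l_x b_x:
  age 1: 0.43700 × 202 = 88.2740
  age 2: 0.26176 × 379 = 99.2070
  age 3: 0.10863 × 325 = 35.3047
  age 4: 0.04421 × 198 = 8.7536
  age 5: 0.03064 × 383 = 11.7351
  age 6: 0.01734 × 50 = 0.8670
R₀ = 88.2740 + 99.2070 + 35.3047 + 8.7536 + 11.7351 + 0.8670 = 244.1415

244.14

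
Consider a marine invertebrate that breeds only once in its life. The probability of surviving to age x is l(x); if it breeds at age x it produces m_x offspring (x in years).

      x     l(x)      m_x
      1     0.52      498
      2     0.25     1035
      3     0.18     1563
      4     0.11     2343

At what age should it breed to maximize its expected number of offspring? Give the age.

3

Expected offspring if breeding at age x = l(x) × m_x:
  age 1: 0.52 × 498 = 258.960
  age 2: 0.25 × 1035 = 258.750
  age 3: 0.18 × 1563 = 281.340
  age 4: 0.11 × 2343 = 257.730
Maximum at age 3 (281.340).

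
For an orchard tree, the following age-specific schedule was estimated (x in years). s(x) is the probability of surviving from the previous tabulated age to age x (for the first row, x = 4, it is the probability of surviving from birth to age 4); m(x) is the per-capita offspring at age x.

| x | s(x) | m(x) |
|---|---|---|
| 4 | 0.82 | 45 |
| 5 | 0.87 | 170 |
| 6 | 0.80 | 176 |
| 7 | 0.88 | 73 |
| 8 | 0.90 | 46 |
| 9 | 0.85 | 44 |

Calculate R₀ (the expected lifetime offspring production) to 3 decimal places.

Survivorship from birth: l_x = s_4·s_5·…·s_x.
  l_4 = 0.82000
  l_5 = 0.71340
  l_6 = 0.57072
  l_7 = 0.50223
  l_8 = 0.45201
  l_9 = 0.38421
R₀ = Σ l_x m(x):
  age 4: 0.82000 × 45 = 36.9000
  age 5: 0.71340 × 170 = 121.2780
  age 6: 0.57072 × 176 = 100.4467
  age 7: 0.50223 × 73 = 36.6628
  age 8: 0.45201 × 46 = 20.7925
  age 9: 0.38421 × 44 = 16.9052
R₀ = 36.9000 + 121.2780 + 100.4467 + 36.6628 + 20.7925 + 16.9052 = 332.9852

332.985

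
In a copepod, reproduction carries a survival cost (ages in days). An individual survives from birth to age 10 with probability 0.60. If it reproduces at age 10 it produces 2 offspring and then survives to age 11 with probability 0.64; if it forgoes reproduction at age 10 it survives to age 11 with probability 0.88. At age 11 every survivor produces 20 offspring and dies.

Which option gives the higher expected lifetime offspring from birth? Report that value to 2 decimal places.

breed at age 10: R₀ = 0.60 × (2 + 0.64 × 20) = 0.60 × 14.8000 = 8.8800
delay to age 11: R₀ = 0.60 × (0.88 × 20) = 0.60 × 17.6000 = 10.5600
Higher: delay to age 11 (10.5600).

10.56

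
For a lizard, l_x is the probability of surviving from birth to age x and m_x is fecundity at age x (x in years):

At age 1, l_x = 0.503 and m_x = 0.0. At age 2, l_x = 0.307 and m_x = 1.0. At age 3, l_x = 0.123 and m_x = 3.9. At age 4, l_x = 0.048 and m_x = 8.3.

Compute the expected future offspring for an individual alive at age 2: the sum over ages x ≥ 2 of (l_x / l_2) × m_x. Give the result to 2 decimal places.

3.86

l_2 = 0.307. Conditional survival from age 2 to x is l_x / l_2.
  x=2: (0.307/0.307) × 1.0 = 1.0000
  x=3: (0.123/0.307) × 3.9 = 1.5625
  x=4: (0.048/0.307) × 8.3 = 1.2977
Sum = 1.0000 + 1.5625 + 1.2977 = 3.8603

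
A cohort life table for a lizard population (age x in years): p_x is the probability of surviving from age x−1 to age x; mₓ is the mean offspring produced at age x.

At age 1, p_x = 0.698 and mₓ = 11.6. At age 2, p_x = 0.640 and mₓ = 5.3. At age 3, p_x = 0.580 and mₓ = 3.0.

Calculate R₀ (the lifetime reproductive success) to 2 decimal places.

Survivorship from birth: l_x = p_1·p_2·…·p_x.
  l_1 = 0.69800
  l_2 = 0.44672
  l_3 = 0.25910
R₀ = Σ l_x mₓ:
  age 1: 0.69800 × 11.6 = 8.0968
  age 2: 0.44672 × 5.3 = 2.3676
  age 3: 0.25910 × 3.0 = 0.7773
R₀ = 8.0968 + 2.3676 + 0.7773 = 11.2417

11.24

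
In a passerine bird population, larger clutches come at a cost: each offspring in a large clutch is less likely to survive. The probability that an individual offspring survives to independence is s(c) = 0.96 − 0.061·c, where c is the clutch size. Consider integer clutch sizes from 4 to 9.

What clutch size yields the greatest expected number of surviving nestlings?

Expected surviving nestlings = c × s(c):
  c=4: 4 × 0.716 = 2.864
  c=5: 5 × 0.655 = 3.275
  c=6: 6 × 0.594 = 3.564
  c=7: 7 × 0.533 = 3.731
  c=8: 8 × 0.472 = 3.776
  c=9: 9 × 0.411 = 3.699
Maximum at c = 8 (3.776 surviving nestlings).

8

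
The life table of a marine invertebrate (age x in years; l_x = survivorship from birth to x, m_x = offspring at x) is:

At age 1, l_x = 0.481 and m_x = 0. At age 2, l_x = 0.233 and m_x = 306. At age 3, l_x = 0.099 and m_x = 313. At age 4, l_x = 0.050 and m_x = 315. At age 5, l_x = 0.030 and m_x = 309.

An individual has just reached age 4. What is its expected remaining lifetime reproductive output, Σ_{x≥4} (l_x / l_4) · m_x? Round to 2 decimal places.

500.40

l_4 = 0.050. Conditional survival from age 4 to x is l_x / l_4.
  x=4: (0.050/0.050) × 315 = 315.0000
  x=5: (0.030/0.050) × 309 = 185.4000
Sum = 315.0000 + 185.4000 = 500.4000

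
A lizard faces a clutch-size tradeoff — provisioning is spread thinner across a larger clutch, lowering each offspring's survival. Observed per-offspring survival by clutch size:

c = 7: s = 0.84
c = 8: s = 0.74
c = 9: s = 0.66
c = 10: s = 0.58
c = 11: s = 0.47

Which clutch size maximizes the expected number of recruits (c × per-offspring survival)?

Expected recruits = c × s(c):
  c=7: 7 × 0.84 = 5.880
  c=8: 8 × 0.74 = 5.920
  c=9: 9 × 0.66 = 5.940
  c=10: 10 × 0.58 = 5.800
  c=11: 11 × 0.47 = 5.170
Maximum at c = 9 (5.940 recruits).

9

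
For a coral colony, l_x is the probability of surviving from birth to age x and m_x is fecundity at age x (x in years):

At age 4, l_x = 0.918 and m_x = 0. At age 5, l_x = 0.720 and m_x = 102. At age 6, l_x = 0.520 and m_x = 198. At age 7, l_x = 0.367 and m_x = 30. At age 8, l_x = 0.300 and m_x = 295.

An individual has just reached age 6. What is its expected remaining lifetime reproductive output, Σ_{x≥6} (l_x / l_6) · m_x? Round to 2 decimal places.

389.37

l_6 = 0.520. Conditional survival from age 6 to x is l_x / l_6.
  x=6: (0.520/0.520) × 198 = 198.0000
  x=7: (0.367/0.520) × 30 = 21.1731
  x=8: (0.300/0.520) × 295 = 170.1923
Sum = 198.0000 + 21.1731 + 170.1923 = 389.3654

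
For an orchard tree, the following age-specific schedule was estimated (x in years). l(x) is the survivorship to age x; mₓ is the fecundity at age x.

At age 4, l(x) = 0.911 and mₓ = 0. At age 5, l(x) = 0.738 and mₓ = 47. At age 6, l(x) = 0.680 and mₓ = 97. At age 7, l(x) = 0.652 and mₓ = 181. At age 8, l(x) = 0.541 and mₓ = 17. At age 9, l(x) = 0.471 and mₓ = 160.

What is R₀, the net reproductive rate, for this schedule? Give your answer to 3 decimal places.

303.215

R₀ = Σ l(x) mₓ:
  age 4: 0.911 × 0 = 0.0000
  age 5: 0.738 × 47 = 34.6860
  age 6: 0.680 × 97 = 65.9600
  age 7: 0.652 × 181 = 118.0120
  age 8: 0.541 × 17 = 9.1970
  age 9: 0.471 × 160 = 75.3600
R₀ = 0.0000 + 34.6860 + 65.9600 + 118.0120 + 9.1970 + 75.3600 = 303.2150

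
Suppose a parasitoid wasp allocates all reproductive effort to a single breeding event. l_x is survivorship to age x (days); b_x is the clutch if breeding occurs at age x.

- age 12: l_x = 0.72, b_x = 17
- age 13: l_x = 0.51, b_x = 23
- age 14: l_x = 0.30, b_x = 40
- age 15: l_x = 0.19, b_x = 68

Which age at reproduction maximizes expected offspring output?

Expected offspring if breeding at age x = l_x × b_x:
  age 12: 0.72 × 17 = 12.240
  age 13: 0.51 × 23 = 11.730
  age 14: 0.30 × 40 = 12.000
  age 15: 0.19 × 68 = 12.920
Maximum at age 15 (12.920).

15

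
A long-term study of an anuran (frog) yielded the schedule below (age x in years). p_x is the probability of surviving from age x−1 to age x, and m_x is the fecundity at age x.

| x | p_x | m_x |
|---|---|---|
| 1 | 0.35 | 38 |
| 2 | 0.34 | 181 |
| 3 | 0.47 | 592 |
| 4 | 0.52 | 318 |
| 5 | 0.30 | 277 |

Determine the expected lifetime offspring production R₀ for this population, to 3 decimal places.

79.615

Survivorship from birth: l_x = p_1·p_2·…·p_x.
  l_1 = 0.35000
  l_2 = 0.11900
  l_3 = 0.05593
  l_4 = 0.02908
  l_5 = 0.00873
R₀ = Σ l_x m_x:
  age 1: 0.35000 × 38 = 13.3000
  age 2: 0.11900 × 181 = 21.5390
  age 3: 0.05593 × 592 = 33.1106
  age 4: 0.02908 × 318 = 9.2474
  age 5: 0.00873 × 277 = 2.4182
R₀ = 13.3000 + 21.5390 + 33.1106 + 9.2474 + 2.4182 = 79.6152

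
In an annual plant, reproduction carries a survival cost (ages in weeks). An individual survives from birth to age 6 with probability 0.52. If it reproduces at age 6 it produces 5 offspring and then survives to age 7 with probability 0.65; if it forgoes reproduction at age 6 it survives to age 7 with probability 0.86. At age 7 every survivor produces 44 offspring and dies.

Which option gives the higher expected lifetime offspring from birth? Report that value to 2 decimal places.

breed at age 6: R₀ = 0.52 × (5 + 0.65 × 44) = 0.52 × 33.6000 = 17.4720
delay to age 7: R₀ = 0.52 × (0.86 × 44) = 0.52 × 37.8400 = 19.6768
Higher: delay to age 7 (19.6768).

19.68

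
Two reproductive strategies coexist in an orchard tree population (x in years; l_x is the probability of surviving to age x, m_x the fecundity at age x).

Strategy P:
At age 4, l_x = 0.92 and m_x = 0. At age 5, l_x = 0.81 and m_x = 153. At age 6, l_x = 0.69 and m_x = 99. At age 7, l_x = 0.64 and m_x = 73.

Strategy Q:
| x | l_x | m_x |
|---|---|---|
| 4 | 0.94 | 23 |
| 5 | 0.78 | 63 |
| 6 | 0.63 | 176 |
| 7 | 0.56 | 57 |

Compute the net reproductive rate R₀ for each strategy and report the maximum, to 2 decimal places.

238.96

Strategy P: R₀ = 0.92×0 + 0.81×153 + 0.69×99 + 0.64×73 = 238.9600
Strategy Q: R₀ = 0.94×23 + 0.78×63 + 0.63×176 + 0.56×57 = 213.5600
Highest R₀: strategy P with 238.9600.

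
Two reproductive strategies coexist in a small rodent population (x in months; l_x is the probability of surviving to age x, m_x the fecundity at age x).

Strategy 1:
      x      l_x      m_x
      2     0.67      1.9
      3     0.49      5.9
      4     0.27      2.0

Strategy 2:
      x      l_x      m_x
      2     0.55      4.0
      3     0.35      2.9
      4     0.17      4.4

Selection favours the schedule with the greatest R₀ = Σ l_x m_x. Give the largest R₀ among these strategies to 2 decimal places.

Strategy 1: R₀ = 0.67×1.9 + 0.49×5.9 + 0.27×2.0 = 4.7040
Strategy 2: R₀ = 0.55×4.0 + 0.35×2.9 + 0.17×4.4 = 3.9630
Highest R₀: strategy 1 with 4.7040.

4.70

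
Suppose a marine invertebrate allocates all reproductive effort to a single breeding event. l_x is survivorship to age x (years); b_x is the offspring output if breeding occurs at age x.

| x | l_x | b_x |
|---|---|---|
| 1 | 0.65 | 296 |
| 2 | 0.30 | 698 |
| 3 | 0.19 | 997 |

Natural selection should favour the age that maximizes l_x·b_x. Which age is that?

Expected offspring if breeding at age x = l_x × b_x:
  age 1: 0.65 × 296 = 192.400
  age 2: 0.30 × 698 = 209.400
  age 3: 0.19 × 997 = 189.430
Maximum at age 2 (209.400).

2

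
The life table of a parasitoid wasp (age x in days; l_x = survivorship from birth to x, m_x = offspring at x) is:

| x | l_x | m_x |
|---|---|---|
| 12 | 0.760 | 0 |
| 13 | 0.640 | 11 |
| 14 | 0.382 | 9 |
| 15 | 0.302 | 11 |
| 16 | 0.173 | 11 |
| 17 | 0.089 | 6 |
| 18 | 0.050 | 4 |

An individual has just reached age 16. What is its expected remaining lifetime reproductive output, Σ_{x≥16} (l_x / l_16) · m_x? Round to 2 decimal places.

l_16 = 0.173. Conditional survival from age 16 to x is l_x / l_16.
  x=16: (0.173/0.173) × 11 = 11.0000
  x=17: (0.089/0.173) × 6 = 3.0867
  x=18: (0.050/0.173) × 4 = 1.1561
Sum = 11.0000 + 3.0867 + 1.1561 = 15.2428

15.24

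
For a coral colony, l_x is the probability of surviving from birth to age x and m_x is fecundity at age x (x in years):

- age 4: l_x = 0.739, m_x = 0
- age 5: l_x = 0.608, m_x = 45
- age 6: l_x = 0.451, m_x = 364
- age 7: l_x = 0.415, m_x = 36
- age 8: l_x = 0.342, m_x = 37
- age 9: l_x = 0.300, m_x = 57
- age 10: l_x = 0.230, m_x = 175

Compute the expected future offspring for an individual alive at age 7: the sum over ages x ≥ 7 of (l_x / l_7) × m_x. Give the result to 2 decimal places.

l_7 = 0.415. Conditional survival from age 7 to x is l_x / l_7.
  x=7: (0.415/0.415) × 36 = 36.0000
  x=8: (0.342/0.415) × 37 = 30.4916
  x=9: (0.300/0.415) × 57 = 41.2048
  x=10: (0.230/0.415) × 175 = 96.9880
Sum = 36.0000 + 30.4916 + 41.2048 + 96.9880 = 204.6843

204.68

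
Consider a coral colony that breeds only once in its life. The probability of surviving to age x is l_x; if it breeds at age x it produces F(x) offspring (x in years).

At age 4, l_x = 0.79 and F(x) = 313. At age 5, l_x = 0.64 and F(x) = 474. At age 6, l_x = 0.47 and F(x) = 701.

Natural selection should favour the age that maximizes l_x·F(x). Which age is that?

Expected offspring if breeding at age x = l_x × F(x):
  age 4: 0.79 × 313 = 247.270
  age 5: 0.64 × 474 = 303.360
  age 6: 0.47 × 701 = 329.470
Maximum at age 6 (329.470).

6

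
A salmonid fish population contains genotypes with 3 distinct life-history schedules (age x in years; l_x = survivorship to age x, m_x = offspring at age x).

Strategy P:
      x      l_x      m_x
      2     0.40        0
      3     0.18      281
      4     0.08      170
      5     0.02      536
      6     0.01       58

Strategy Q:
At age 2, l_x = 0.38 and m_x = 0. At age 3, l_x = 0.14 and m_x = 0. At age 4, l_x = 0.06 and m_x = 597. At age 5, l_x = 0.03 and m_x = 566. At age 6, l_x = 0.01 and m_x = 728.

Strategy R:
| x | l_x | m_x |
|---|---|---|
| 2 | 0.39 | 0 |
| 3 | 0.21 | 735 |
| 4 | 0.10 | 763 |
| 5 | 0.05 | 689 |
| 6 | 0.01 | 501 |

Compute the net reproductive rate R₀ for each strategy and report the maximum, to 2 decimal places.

Strategy P: R₀ = 0.40×0 + 0.18×281 + 0.08×170 + 0.02×536 + 0.01×58 = 75.4800
Strategy Q: R₀ = 0.38×0 + 0.14×0 + 0.06×597 + 0.03×566 + 0.01×728 = 60.0800
Strategy R: R₀ = 0.39×0 + 0.21×735 + 0.10×763 + 0.05×689 + 0.01×501 = 270.1100
Highest R₀: strategy R with 270.1100.

270.11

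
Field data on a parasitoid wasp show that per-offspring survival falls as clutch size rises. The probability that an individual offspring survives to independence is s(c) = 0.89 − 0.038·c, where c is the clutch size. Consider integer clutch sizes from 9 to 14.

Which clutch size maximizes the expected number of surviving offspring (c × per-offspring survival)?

Expected surviving offspring = c × s(c):
  c=9: 9 × 0.548 = 4.932
  c=10: 10 × 0.510 = 5.100
  c=11: 11 × 0.472 = 5.192
  c=12: 12 × 0.434 = 5.208
  c=13: 13 × 0.396 = 5.148
  c=14: 14 × 0.358 = 5.012
Maximum at c = 12 (5.208 surviving offspring).

12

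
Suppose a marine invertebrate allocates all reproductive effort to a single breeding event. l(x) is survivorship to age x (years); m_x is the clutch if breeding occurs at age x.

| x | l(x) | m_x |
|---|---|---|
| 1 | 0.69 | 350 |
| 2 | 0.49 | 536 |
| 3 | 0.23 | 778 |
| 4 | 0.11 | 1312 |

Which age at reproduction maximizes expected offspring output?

Expected offspring if breeding at age x = l(x) × m_x:
  age 1: 0.69 × 350 = 241.500
  age 2: 0.49 × 536 = 262.640
  age 3: 0.23 × 778 = 178.940
  age 4: 0.11 × 1312 = 144.320
Maximum at age 2 (262.640).

2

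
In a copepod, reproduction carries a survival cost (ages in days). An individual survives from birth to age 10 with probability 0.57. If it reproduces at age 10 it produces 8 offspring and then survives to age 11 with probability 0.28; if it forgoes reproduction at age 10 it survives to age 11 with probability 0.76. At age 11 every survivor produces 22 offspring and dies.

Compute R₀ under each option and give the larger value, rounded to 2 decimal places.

9.53

breed at age 10: R₀ = 0.57 × (8 + 0.28 × 22) = 0.57 × 14.1600 = 8.0712
delay to age 11: R₀ = 0.57 × (0.76 × 22) = 0.57 × 16.7200 = 9.5304
Higher: delay to age 11 (9.5304).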